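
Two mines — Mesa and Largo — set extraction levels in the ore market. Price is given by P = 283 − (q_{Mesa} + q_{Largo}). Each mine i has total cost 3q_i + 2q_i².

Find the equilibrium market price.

Mine Mesa's profit: π = q_{Mesa}(283 − (q_{Mesa} + q_{Largo})) − 3q_{Mesa} − 2q_{Mesa}².
∂π/∂q_{Mesa} = 280 − 6q_{Mesa} − q_{Largo} = 0, so q_{Mesa} = 140/3 − (1/6)q_{Largo}.
By symmetry q_{Largo} = q_{Mesa}; substituting into the reaction function, (7/6)q_{Mesa} = 140/3 and q_{Mesa} = 40.
Equilibrium price: P = 283 − 80 = 203.

203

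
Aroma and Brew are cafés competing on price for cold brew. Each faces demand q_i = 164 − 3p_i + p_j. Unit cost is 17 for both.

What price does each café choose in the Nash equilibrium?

Aroma's profit: π = (p_{Aroma} − 17)(164 − 3p_{Aroma} + p_{Brew}).
∂π/∂p_{Aroma} = 215 − 6p_{Aroma} + p_{Brew} = 0 ⇒ p_{Aroma} = 215/6 + (1/6)p_{Brew}.
Setting p_{Aroma} = p_{Brew} in the reaction function: p_{Aroma} = 215/6 + (1/6)p_{Aroma}, so p_{Aroma} = (215/6) / (5/6) = 43.

43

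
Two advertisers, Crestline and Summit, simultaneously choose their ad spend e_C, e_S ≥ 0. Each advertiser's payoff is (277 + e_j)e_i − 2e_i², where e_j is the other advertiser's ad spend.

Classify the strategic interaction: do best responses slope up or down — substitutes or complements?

Crestline's payoff is (277 + e_S)e_C − 2e_C².
∂π/∂e_C = 277 + e_S − 4e_C = 0, so e_C = 69.25 + 0.25e_S.
The best-response slope de_C/de_S = 0.25 > 0: the reaction function is upward-sloping, so the choices are strategic complements.

strategic complements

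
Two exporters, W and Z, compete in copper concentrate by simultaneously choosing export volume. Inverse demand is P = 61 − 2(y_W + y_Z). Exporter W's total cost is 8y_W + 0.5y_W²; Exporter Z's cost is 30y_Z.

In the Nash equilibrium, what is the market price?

Exporter W's profit: π = y_W(61 − 2(y_W + y_Z)) − 8y_W − 0.5y_W².
∂π/∂y_W = 53 − 5y_W − 2y_Z = 0, so y_W = 10.6 − 0.4y_Z.
For Z: ∂π/∂y_Z = 31 − 4y_Z − 2y_W = 0 ⇒ y_Z = 7.75 − 0.5y_W.
Substituting the second reaction function into the first: y_W = 10.6 − 0.4(7.75 − 0.5y_W), which gives 0.8y_W = 7.5 ⇒ y_W = 9.375.
Then y_Z = 7.75 − 0.5·9.375 = 3.0625.
Equilibrium price: P = 61 − 2·12.4375 = 36.125.

36.125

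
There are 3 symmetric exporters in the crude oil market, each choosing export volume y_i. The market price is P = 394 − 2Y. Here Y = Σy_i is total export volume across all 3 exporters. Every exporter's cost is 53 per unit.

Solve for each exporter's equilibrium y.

42.625

A representative exporter's profit is π_i = y_i(394 − 2Y) − 53y_i, with Y = y_i + Σ_{j≠i} y_j.
First-order condition: 341 − 4y_i − 2Σ_{j≠i} y_j = 0.
In a symmetric equilibrium every exporter chooses the same y, so Σ_{j≠i} y_j = 2y. The condition becomes 341 − 8y = 0, giving y = 341/8 = 42.625.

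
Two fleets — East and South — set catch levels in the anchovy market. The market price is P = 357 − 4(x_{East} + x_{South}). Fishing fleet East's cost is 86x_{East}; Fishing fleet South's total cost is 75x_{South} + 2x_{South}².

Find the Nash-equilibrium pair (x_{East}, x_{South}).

Fishing fleet East's profit: π = x_{East}(357 − 4(x_{East} + x_{South})) − 86x_{East}.
∂π/∂x_{East} = 271 − 8x_{East} − 4x_{South} = 0, so x_{East} = 33.875 − 0.5x_{South}.
For South: ∂π/∂x_{South} = 282 − 12x_{South} − 4x_{East} = 0 ⇒ x_{South} = 23.5 − (1/3)x_{East}.
Solving the two reaction functions simultaneously: (1 − (−0.5)(−1/3))x_{East} = 33.875 − 0.5·23.5, so (5/6)x_{East} = 22.125 and x_{East} = 26.55.
Then x_{South} = 23.5 − (1/3)·26.55 = 14.65.

26.55, 14.65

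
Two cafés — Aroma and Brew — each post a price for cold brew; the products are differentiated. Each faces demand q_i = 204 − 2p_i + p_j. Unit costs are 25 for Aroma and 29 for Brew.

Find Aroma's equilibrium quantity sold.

Aroma's profit: π = (p_{Aroma} − 25)(204 − 2p_{Aroma} + p_{Brew}).
∂π/∂p_{Aroma} = 254 − 4p_{Aroma} + p_{Brew} = 0 ⇒ p_{Aroma} = 63.5 + 0.25p_{Brew}.
Similarly p_{Brew} = 65.5 + 0.25p_{Aroma}.
Solving the two reaction functions simultaneously: (1 − (0.25)(0.25))p_{Aroma} = 63.5 + 0.25·65.5, so 0.9375p_{Aroma} = 79.875 and p_{Aroma} = 85.2.
Then p_{Brew} = 65.5 + 0.25·85.2 = 86.8.
q_{Aroma} = 204 − 2·85.2 + 86.8 = 120.4.

120.4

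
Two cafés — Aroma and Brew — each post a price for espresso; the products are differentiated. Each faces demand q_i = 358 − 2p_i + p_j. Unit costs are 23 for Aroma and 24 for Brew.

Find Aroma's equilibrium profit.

24998.48

Aroma's profit: π = (p_{Aroma} − 23)(358 − 2p_{Aroma} + p_{Brew}).
∂π/∂p_{Aroma} = 404 − 4p_{Aroma} + p_{Brew} = 0 ⇒ p_{Aroma} = 101 + 0.25p_{Brew}.
Similarly p_{Brew} = 101.5 + 0.25p_{Aroma}.
Plugging p_{Brew} into Aroma's best response: p_{Aroma} = 101 + 0.25(101.5 + 0.25p_{Aroma}) ⇒ 0.9375p_{Aroma} = 126.375, so p_{Aroma} = 134.8.
Then p_{Brew} = 101.5 + 0.25·134.8 = 135.2.
q_{Aroma} = 358 − 2·134.8 + 135.2 = 223.6.
Profit = (134.8 − 23)·223.6 = 24998.48.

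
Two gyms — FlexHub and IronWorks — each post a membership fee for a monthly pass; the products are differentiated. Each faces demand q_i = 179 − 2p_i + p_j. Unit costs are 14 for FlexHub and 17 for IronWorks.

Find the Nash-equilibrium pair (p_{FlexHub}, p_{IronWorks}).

FlexHub's profit: π = (p_{FlexHub} − 14)(179 − 2p_{FlexHub} + p_{IronWorks}).
∂π/∂p_{FlexHub} = 207 − 4p_{FlexHub} + p_{IronWorks} = 0 ⇒ p_{FlexHub} = 51.75 + 0.25p_{IronWorks}.
Similarly p_{IronWorks} = 53.25 + 0.25p_{FlexHub}.
Solving the two reaction functions simultaneously: (1 − (0.25)(0.25))p_{FlexHub} = 51.75 + 0.25·53.25, so 0.9375p_{FlexHub} = 65.0625 and p_{FlexHub} = 69.4.
Then p_{IronWorks} = 53.25 + 0.25·69.4 = 70.6.

69.4, 70.6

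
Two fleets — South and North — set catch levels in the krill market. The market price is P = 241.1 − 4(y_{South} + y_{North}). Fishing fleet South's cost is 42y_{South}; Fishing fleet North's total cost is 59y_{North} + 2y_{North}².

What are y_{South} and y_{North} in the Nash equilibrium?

20.76, 8.255

Fishing fleet South's profit: π = y_{South}(241.1 − 4(y_{South} + y_{North})) − 42y_{South}.
∂π/∂y_{South} = 199.1 − 8y_{South} − 4y_{North} = 0, so y_{South} = 24.8875 − 0.5y_{North}.
For North: ∂π/∂y_{North} = 182.1 − 12y_{North} − 4y_{South} = 0 ⇒ y_{North} = 15.175 − (1/3)y_{South}.
Solving the two reaction functions simultaneously: (1 − (−0.5)(−1/3))y_{South} = 24.8875 − 0.5·15.175, so (5/6)y_{South} = 17.3 and y_{South} = 20.76.
Then y_{North} = 15.175 − (1/3)·20.76 = 8.255.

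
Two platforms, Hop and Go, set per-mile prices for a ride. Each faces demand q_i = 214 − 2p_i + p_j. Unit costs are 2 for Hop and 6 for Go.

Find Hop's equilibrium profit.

10138.88

Hop's profit: π = (p_{Hop} − 2)(214 − 2p_{Hop} + p_{Go}).
∂π/∂p_{Hop} = 218 − 4p_{Hop} + p_{Go} = 0 ⇒ p_{Hop} = 54.5 + 0.25p_{Go}.
Similarly p_{Go} = 56.5 + 0.25p_{Hop}.
Solving the two reaction functions simultaneously: (1 − (0.25)(0.25))p_{Hop} = 54.5 + 0.25·56.5, so 0.9375p_{Hop} = 68.625 and p_{Hop} = 73.2.
Then p_{Go} = 56.5 + 0.25·73.2 = 74.8.
q_{Hop} = 214 − 2·73.2 + 74.8 = 142.4.
Profit = (73.2 − 2)·142.4 = 10138.88.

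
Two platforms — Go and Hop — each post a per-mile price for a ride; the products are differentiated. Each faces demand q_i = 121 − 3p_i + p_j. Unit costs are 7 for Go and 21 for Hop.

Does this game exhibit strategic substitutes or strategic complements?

Go's profit: π = (p_{Go} − 7)(121 − 3p_{Go} + p_{Hop}).
∂π/∂p_{Go} = 142 − 6p_{Go} + p_{Hop} = 0 ⇒ p_{Go} = 71/3 + (1/6)p_{Hop}.
The best-response slope dp_{Go}/dp_{Hop} = 1/6 > 0: the reaction function is upward-sloping, so the choices are strategic complements.

strategic complements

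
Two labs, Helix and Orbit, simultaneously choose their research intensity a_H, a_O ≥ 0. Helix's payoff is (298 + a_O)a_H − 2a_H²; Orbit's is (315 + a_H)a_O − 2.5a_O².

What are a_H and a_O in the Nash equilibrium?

Expanding Helix's payoff: 298a_H + a_Oa_H − 2a_H².
∂π/∂a_H = 298 + a_O − 4a_H = 0, so a_H = 74.5 + 0.25a_O.
Likewise for Orbit: a_O = 63 + 0.2a_H.
Plugging a_O into Helix's best response: a_H = 74.5 + 0.25(63 + 0.2a_H) ⇒ 0.95a_H = 90.25, so a_H = 95.
Then a_O = 63 + 0.2·95 = 82.

95, 82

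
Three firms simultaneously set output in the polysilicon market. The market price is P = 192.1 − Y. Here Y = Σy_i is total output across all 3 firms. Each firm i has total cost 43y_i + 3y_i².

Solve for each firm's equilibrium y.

14.91

A representative firm's profit is π_i = y_i(192.1 − Y) − 43y_i − 3y_i², with Y = y_i + Σ_{j≠i} y_j.
First-order condition: 149.1 − 8y_i − Σ_{j≠i} y_j = 0.
Imposing symmetry (y_j = y for all j) turns Σ_{j≠i} y_j into 2y, so 149.1 = 10y and y = 14.91.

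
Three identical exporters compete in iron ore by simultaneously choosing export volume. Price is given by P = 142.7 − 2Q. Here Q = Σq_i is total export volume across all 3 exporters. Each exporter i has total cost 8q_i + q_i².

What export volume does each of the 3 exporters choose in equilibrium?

A representative exporter's profit is π_i = q_i(142.7 − 2Q) − 8q_i − q_i², with Q = q_i + Σ_{j≠i} q_j.
First-order condition: 134.7 − 6q_i − 2Σ_{j≠i} q_j = 0.
Imposing symmetry (q_j = q for all j) turns Σ_{j≠i} q_j into 2q, so 134.7 = 10q and q = 13.47.

13.47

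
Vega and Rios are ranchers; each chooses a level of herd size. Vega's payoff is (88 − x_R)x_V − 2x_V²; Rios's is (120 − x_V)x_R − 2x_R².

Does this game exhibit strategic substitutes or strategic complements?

Expanding Vega's payoff: 88x_V − x_Rx_V − 2x_V².
∂π/∂x_V = 88 − x_R − 4x_V = 0, so x_V = 22 − 0.25x_R.
The best-response slope dx_V/dx_R = −0.25 < 0: the reaction function is downward-sloping, so the choices are strategic substitutes.

strategic substitutes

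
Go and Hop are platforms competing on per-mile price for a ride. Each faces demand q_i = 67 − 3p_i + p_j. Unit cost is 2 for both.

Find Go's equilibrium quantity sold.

37.8

Go's profit: π = (p_{Go} − 2)(67 − 3p_{Go} + p_{Hop}).
∂π/∂p_{Go} = 73 − 6p_{Go} + p_{Hop} = 0 ⇒ p_{Go} = 73/6 + (1/6)p_{Hop}.
Setting p_{Go} = p_{Hop} in the reaction function: p_{Go} = 73/6 + (1/6)p_{Go}, so p_{Go} = (73/6) / (5/6) = 14.6.
q_{Go} = 67 − 3·14.6 + 14.6 = 37.8.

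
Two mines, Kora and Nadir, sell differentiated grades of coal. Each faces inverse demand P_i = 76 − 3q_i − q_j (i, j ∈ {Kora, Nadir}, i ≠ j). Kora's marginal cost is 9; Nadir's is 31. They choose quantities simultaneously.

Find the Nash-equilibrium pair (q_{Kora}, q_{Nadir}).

10.2, 5.8

Mine Kora's profit: π = q_{Kora}(76 − 3q_{Kora} − q_{Nadir}) − 9q_{Kora}.
∂π/∂q_{Kora} = 67 − 6q_{Kora} − q_{Nadir} = 0 ⇒ q_{Kora} = 67/6 − (1/6)q_{Nadir}.
Similarly q_{Nadir} = 7.5 − (1/6)q_{Kora}.
Substituting the second reaction function into the first: q_{Kora} = 67/6 − (1/6)(7.5 − (1/6)q_{Kora}), which gives (35/36)q_{Kora} = 119/12 ⇒ q_{Kora} = 10.2.
Then q_{Nadir} = 7.5 − (1/6)·10.2 = 5.8.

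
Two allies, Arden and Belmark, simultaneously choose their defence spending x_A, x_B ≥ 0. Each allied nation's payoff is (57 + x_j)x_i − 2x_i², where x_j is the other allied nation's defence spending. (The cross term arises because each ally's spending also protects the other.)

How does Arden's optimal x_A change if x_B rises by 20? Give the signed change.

Arden's payoff is (57 + x_B)x_A − 2x_A².
∂π/∂x_A = 57 + x_B − 4x_A = 0, so x_A = 14.25 + 0.25x_B.
The reaction-function slope is 0.25, so a 20-unit rise in x_B moves x_A by 0.25 × 20 = 5. Arden's best response rises — the actions are strategic complements.

5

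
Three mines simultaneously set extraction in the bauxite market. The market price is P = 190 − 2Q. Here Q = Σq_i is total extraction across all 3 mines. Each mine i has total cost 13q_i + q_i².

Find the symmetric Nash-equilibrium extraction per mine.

A representative mine's profit is π_i = q_i(190 − 2Q) − 13q_i − q_i², with Q = q_i + Σ_{j≠i} q_j.
First-order condition: 177 − 6q_i − 2Σ_{j≠i} q_j = 0.
With identical mines, set every q_j = q: then 177 − 6q − 4q = 0, i.e. q = 177/10 = 17.7.

17.7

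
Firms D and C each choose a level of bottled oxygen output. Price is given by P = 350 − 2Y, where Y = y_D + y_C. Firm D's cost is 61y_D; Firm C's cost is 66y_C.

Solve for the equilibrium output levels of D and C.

49, 46.5

Firm D's profit: π = y_D(350 − 2(y_D + y_C)) − 61y_D.
∂π/∂y_D = 289 − 4y_D − 2y_C = 0, so y_D = 72.25 − 0.5y_C.
By the same steps for C: y_C = 71 − 0.5y_D.
Substituting the second reaction function into the first: y_D = 72.25 − 0.5(71 − 0.5y_D), which gives 0.75y_D = 36.75 ⇒ y_D = 49.
Then y_C = 71 − 0.5·49 = 46.5.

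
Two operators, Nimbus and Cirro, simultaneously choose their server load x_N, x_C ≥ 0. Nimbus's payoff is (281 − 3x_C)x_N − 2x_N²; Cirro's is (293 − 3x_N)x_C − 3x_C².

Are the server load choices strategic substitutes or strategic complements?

Expanding Nimbus's payoff: 281x_N − 3x_Cx_N − 2x_N².
∂π/∂x_N = 281 − 3x_C − 4x_N = 0, so x_N = 70.25 − 0.75x_C.
The best-response slope dx_N/dx_C = −0.75 < 0: the reaction function is downward-sloping, so the choices are strategic substitutes.

strategic substitutes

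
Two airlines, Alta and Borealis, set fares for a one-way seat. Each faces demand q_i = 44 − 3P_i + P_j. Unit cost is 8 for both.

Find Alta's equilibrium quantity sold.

16.8

Alta's profit: π = (P_{Alta} − 8)(44 − 3P_{Alta} + P_{Borealis}).
∂π/∂P_{Alta} = 68 − 6P_{Alta} + P_{Borealis} = 0 ⇒ P_{Alta} = 34/3 + (1/6)P_{Borealis}.
By symmetry P_{Borealis} = P_{Alta}; substituting into the reaction function, (5/6)P_{Alta} = 34/3 and P_{Alta} = 13.6.
q_{Alta} = 44 − 3·13.6 + 13.6 = 16.8.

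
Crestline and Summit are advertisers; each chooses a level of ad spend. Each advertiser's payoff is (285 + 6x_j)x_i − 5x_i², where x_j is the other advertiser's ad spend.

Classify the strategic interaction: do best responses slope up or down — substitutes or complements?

Crestline's payoff is (285 + 6x_S)x_C − 5x_C².
∂π/∂x_C = 285 + 6x_S − 10x_C = 0, so x_C = 28.5 + 0.6x_S.
The best-response slope dx_C/dx_S = 0.6 > 0: the reaction function is upward-sloping, so the choices are strategic complements.

strategic complements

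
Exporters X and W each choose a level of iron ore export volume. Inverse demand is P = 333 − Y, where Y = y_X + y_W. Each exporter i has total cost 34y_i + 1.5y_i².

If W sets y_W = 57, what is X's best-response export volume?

Exporter X's profit: π = y_X(333 − (y_X + y_W)) − 34y_X − 1.5y_X².
∂π/∂y_X = 299 − 5y_X − y_W = 0, so y_X = 59.8 − 0.2y_W.
At y_W = 57: y_X = 59.8 − 0.2·57 = 48.4.

48.4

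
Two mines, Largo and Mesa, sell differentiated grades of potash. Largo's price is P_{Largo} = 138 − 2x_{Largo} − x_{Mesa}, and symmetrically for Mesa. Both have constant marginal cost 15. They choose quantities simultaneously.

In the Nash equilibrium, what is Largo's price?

Mine Largo's profit: π = x_{Largo}(138 − 2x_{Largo} − x_{Mesa}) − 15x_{Largo}.
∂π/∂x_{Largo} = 123 − 4x_{Largo} − x_{Mesa} = 0 ⇒ x_{Largo} = 30.75 − 0.25x_{Mesa}.
By symmetry x_{Mesa} = x_{Largo}; substituting into the reaction function, 1.25x_{Largo} = 30.75 and x_{Largo} = 24.6.
P_{Largo} = 138 − 2·24.6 − 24.6 = 64.2.

64.2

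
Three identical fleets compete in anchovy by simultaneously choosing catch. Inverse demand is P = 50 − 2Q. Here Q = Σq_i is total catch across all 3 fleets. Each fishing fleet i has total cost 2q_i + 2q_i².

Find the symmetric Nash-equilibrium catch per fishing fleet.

4

A representative fishing fleet's profit is π_i = q_i(50 − 2Q) − 2q_i − 2q_i², with Q = q_i + Σ_{j≠i} q_j.
First-order condition: 48 − 8q_i − 2Σ_{j≠i} q_j = 0.
Imposing symmetry (q_j = q for all j) turns Σ_{j≠i} q_j into 2q, so 48 = 12q and q = 4.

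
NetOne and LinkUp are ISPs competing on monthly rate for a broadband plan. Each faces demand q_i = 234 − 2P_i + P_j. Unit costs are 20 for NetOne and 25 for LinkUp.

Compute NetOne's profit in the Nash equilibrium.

NetOne's profit: π = (P_{NetOne} − 20)(234 − 2P_{NetOne} + P_{LinkUp}).
∂π/∂P_{NetOne} = 274 − 4P_{NetOne} + P_{LinkUp} = 0 ⇒ P_{NetOne} = 68.5 + 0.25P_{LinkUp}.
Similarly P_{LinkUp} = 71 + 0.25P_{NetOne}.
Solving the two reaction functions simultaneously: (1 − (0.25)(0.25))P_{NetOne} = 68.5 + 0.25·71, so 0.9375P_{NetOne} = 86.25 and P_{NetOne} = 92.
Then P_{LinkUp} = 71 + 0.25·92 = 94.
q_{NetOne} = 234 − 2·92 + 94 = 144.
Profit = (92 − 20)·144 = 10368.

10368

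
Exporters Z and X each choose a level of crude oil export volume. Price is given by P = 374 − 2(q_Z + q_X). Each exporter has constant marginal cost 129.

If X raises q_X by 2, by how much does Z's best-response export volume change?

-1

Exporter Z's profit: π = q_Z(374 − 2(q_Z + q_X)) − 129q_Z.
∂π/∂q_Z = 245 − 4q_Z − 2q_X = 0, so q_Z = 61.25 − 0.5q_X.
The reaction-function slope is −0.5, so a 2-unit rise in q_X moves q_Z by −0.5 × 2 = −1. Z's best response falls — the actions are strategic substitutes.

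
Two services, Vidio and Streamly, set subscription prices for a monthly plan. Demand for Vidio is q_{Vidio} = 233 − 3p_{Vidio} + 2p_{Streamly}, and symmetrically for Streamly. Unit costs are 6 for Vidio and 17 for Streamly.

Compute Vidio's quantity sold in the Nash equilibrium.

Vidio's profit: π = (p_{Vidio} − 6)(233 − 3p_{Vidio} + 2p_{Streamly}).
∂π/∂p_{Vidio} = 251 − 6p_{Vidio} + 2p_{Streamly} = 0 ⇒ p_{Vidio} = 251/6 + (1/3)p_{Streamly}.
Similarly p_{Streamly} = 142/3 + (1/3)p_{Vidio}.
Plugging p_{Streamly} into Vidio's best response: p_{Vidio} = 251/6 + (1/3)(142/3 + (1/3)p_{Vidio}) ⇒ (8/9)p_{Vidio} = 1037/18, so p_{Vidio} = 64.8125.
Then p_{Streamly} = 142/3 + (1/3)·64.8125 = 68.9375.
q_{Vidio} = 233 − 3·64.8125 + 2·68.9375 = 176.4375.

176.4375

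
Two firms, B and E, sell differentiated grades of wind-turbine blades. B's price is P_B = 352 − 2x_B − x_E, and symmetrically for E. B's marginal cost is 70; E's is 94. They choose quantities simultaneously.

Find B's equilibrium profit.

Firm B's profit: π = x_B(352 − 2x_B − x_E) − 70x_B.
∂π/∂x_B = 282 − 4x_B − x_E = 0 ⇒ x_B = 70.5 − 0.25x_E.
Similarly x_E = 64.5 − 0.25x_B.
Plugging x_E into B's best response: x_B = 70.5 − 0.25(64.5 − 0.25x_B) ⇒ 0.9375x_B = 54.375, so x_B = 58.
Then x_E = 64.5 − 0.25·58 = 50.
P_B = 352 − 2·58 − 50 = 186.
Profit = (186 − 70)·58 = 6728.

6728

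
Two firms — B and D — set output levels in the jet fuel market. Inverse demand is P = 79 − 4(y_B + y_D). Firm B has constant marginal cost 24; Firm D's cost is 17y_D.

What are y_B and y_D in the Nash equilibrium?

4, 5.75

Firm B's profit: π = y_B(79 − 4(y_B + y_D)) − 24y_B.
∂π/∂y_B = 55 − 8y_B − 4y_D = 0, so y_B = 6.875 − 0.5y_D.
By the same steps for D: y_D = 7.75 − 0.5y_B.
Solving the two reaction functions simultaneously: (1 − (−0.5)(−0.5))y_B = 6.875 − 0.5·7.75, so 0.75y_B = 3 and y_B = 4.
Then y_D = 7.75 − 0.5·4 = 5.75.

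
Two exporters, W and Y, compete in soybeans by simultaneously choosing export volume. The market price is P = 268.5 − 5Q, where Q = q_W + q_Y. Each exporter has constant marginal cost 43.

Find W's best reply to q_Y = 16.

Exporter W's profit: π = q_W(268.5 − 5(q_W + q_Y)) − 43q_W.
∂π/∂q_W = 225.5 − 10q_W − 5q_Y = 0, so q_W = 22.55 − 0.5q_Y.
At q_Y = 16: q_W = 22.55 − 0.5·16 = 14.55.

14.55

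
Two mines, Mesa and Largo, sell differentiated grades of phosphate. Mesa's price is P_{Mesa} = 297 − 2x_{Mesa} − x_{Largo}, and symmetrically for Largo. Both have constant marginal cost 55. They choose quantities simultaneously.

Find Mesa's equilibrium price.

151.8

Mine Mesa's profit: π = x_{Mesa}(297 − 2x_{Mesa} − x_{Largo}) − 55x_{Mesa}.
∂π/∂x_{Mesa} = 242 − 4x_{Mesa} − x_{Largo} = 0 ⇒ x_{Mesa} = 60.5 − 0.25x_{Largo}.
Setting x_{Mesa} = x_{Largo} in the reaction function: x_{Mesa} = 60.5 − 0.25x_{Mesa}, so x_{Mesa} = 60.5 / 1.25 = 48.4.
P_{Mesa} = 297 − 2·48.4 − 48.4 = 151.8.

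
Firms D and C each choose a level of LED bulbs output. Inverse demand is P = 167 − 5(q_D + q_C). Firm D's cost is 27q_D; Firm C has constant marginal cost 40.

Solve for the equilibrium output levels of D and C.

Firm D's profit: π = q_D(167 − 5(q_D + q_C)) − 27q_D.
∂π/∂q_D = 140 − 10q_D − 5q_C = 0, so q_D = 14 − 0.5q_C.
By the same steps for C: q_C = 12.7 − 0.5q_D.
Plugging q_C into D's best response: q_D = 14 − 0.5(12.7 − 0.5q_D) ⇒ 0.75q_D = 7.65, so q_D = 10.2.
Then q_C = 12.7 − 0.5·10.2 = 7.6.

10.2, 7.6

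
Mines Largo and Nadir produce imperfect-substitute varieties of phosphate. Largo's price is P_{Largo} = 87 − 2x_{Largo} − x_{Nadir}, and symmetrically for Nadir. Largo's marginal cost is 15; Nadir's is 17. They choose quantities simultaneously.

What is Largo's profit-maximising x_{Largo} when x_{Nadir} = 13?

Mine Largo's profit: π = x_{Largo}(87 − 2x_{Largo} − x_{Nadir}) − 15x_{Largo}.
∂π/∂x_{Largo} = 72 − 4x_{Largo} − x_{Nadir} = 0 ⇒ x_{Largo} = 18 − 0.25x_{Nadir}.
At x_{Nadir} = 13: x_{Largo} = 18 − 0.25·13 = 14.75.

14.75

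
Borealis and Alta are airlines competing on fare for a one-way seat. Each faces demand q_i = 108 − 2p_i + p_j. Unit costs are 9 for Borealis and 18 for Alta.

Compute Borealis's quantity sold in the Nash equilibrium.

68.4

Borealis's profit: π = (p_{Borealis} − 9)(108 − 2p_{Borealis} + p_{Alta}).
∂π/∂p_{Borealis} = 126 − 4p_{Borealis} + p_{Alta} = 0 ⇒ p_{Borealis} = 31.5 + 0.25p_{Alta}.
Similarly p_{Alta} = 36 + 0.25p_{Borealis}.
Substituting the second reaction function into the first: p_{Borealis} = 31.5 + 0.25(36 + 0.25p_{Borealis}), which gives 0.9375p_{Borealis} = 40.5 ⇒ p_{Borealis} = 43.2.
Then p_{Alta} = 36 + 0.25·43.2 = 46.8.
q_{Borealis} = 108 − 2·43.2 + 46.8 = 68.4.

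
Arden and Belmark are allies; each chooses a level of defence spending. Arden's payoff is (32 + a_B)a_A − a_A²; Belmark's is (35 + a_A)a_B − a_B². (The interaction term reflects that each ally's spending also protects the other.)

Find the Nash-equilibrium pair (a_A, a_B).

Expanding Arden's payoff: 32a_A + a_Ba_A − a_A².
∂π/∂a_A = 32 + a_B − 2a_A = 0, so a_A = 16 + 0.5a_B.
Likewise for Belmark: a_B = 17.5 + 0.5a_A.
Solving the two reaction functions simultaneously: (1 − (0.5)(0.5))a_A = 16 + 0.5·17.5, so 0.75a_A = 24.75 and a_A = 33.
Then a_B = 17.5 + 0.5·33 = 34.

33, 34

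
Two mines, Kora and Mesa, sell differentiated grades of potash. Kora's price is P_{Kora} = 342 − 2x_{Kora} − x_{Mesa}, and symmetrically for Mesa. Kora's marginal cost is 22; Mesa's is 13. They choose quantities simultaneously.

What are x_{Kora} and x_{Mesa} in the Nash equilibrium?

63.4, 66.4

Mine Kora's profit: π = x_{Kora}(342 − 2x_{Kora} − x_{Mesa}) − 22x_{Kora}.
∂π/∂x_{Kora} = 320 − 4x_{Kora} − x_{Mesa} = 0 ⇒ x_{Kora} = 80 − 0.25x_{Mesa}.
Similarly x_{Mesa} = 82.25 − 0.25x_{Kora}.
Substituting the second reaction function into the first: x_{Kora} = 80 − 0.25(82.25 − 0.25x_{Kora}), which gives 0.9375x_{Kora} = 59.4375 ⇒ x_{Kora} = 63.4.
Then x_{Mesa} = 82.25 − 0.25·63.4 = 66.4.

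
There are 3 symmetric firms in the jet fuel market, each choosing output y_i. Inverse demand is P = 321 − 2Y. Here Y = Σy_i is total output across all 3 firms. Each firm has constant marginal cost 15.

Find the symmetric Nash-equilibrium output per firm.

38.25

A representative firm's profit is π_i = y_i(321 − 2Y) − 15y_i, with Y = y_i + Σ_{j≠i} y_j.
First-order condition: 306 − 4y_i − 2Σ_{j≠i} y_j = 0.
Imposing symmetry (y_j = y for all j) turns Σ_{j≠i} y_j into 2y, so 306 = 8y and y = 38.25.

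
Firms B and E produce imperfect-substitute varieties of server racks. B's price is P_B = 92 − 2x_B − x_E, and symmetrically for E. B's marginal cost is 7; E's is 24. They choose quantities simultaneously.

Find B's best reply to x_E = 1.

Firm B's profit: π = x_B(92 − 2x_B − x_E) − 7x_B.
∂π/∂x_B = 85 − 4x_B − x_E = 0 ⇒ x_B = 21.25 − 0.25x_E.
At x_E = 1: x_B = 21.25 − 0.25·1 = 21.

21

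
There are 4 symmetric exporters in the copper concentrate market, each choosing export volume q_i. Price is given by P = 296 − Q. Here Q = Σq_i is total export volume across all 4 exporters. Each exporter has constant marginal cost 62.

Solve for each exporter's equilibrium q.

46.8

A representative exporter's profit is π_i = q_i(296 − Q) − 62q_i, with Q = q_i + Σ_{j≠i} q_j.
First-order condition: 234 − 2q_i − Σ_{j≠i} q_j = 0.
With identical exporters, set every q_j = q: then 234 − 2q − 3q = 0, i.e. q = 234/5 = 46.8.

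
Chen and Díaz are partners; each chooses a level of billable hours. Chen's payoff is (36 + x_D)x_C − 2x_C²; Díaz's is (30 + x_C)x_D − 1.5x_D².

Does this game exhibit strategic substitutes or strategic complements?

Expanding Chen's payoff: 36x_C + x_Dx_C − 2x_C².
∂π/∂x_C = 36 + x_D − 4x_C = 0, so x_C = 9 + 0.25x_D.
The best-response slope dx_C/dx_D = 0.25 > 0: the reaction function is upward-sloping, so the choices are strategic complements.

strategic complements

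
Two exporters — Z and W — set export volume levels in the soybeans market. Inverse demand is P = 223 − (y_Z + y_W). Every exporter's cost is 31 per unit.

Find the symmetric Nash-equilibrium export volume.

Exporter Z's profit: π = y_Z(223 − (y_Z + y_W)) − 31y_Z.
∂π/∂y_Z = 192 − 2y_Z − y_W = 0, so y_Z = 96 − 0.5y_W.
By symmetry y_W = y_Z; substituting into the reaction function, 1.5y_Z = 96 and y_Z = 64.

64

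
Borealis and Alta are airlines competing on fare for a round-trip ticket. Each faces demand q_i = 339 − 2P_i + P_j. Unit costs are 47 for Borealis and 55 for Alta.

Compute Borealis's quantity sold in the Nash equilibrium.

196.8

Borealis's profit: π = (P_{Borealis} − 47)(339 − 2P_{Borealis} + P_{Alta}).
∂π/∂P_{Borealis} = 433 − 4P_{Borealis} + P_{Alta} = 0 ⇒ P_{Borealis} = 108.25 + 0.25P_{Alta}.
Similarly P_{Alta} = 112.25 + 0.25P_{Borealis}.
Substituting the second reaction function into the first: P_{Borealis} = 108.25 + 0.25(112.25 + 0.25P_{Borealis}), which gives 0.9375P_{Borealis} = 136.3125 ⇒ P_{Borealis} = 145.4.
Then P_{Alta} = 112.25 + 0.25·145.4 = 148.6.
q_{Borealis} = 339 − 2·145.4 + 148.6 = 196.8.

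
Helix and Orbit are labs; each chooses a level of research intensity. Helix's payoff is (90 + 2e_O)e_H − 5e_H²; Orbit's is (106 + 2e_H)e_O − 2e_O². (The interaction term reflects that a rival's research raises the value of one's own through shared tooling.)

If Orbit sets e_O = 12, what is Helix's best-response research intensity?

11.4

Expanding Helix's payoff: 90e_H + 2e_Oe_H − 5e_H².
∂π/∂e_H = 90 + 2e_O − 10e_H = 0, so e_H = 9 + 0.2e_O.
At e_O = 12: e_H = 9 + 0.2·12 = 11.4.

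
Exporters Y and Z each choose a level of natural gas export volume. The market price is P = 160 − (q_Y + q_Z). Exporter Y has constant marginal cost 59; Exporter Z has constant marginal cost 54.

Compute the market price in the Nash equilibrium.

Exporter Y's profit: π = q_Y(160 − (q_Y + q_Z)) − 59q_Y.
∂π/∂q_Y = 101 − 2q_Y − q_Z = 0, so q_Y = 50.5 − 0.5q_Z.
By the same steps for Z: q_Z = 53 − 0.5q_Y.
Plugging q_Z into Y's best response: q_Y = 50.5 − 0.5(53 − 0.5q_Y) ⇒ 0.75q_Y = 24, so q_Y = 32.
Then q_Z = 53 − 0.5·32 = 37.
Equilibrium price: P = 160 − 69 = 91.

91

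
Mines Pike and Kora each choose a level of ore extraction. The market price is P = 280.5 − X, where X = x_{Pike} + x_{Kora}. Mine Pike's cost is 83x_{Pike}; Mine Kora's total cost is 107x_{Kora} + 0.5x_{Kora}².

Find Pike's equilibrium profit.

Mine Pike's profit: π = x_{Pike}(280.5 − (x_{Pike} + x_{Kora})) − 83x_{Pike}.
∂π/∂x_{Pike} = 197.5 − 2x_{Pike} − x_{Kora} = 0, so x_{Pike} = 98.75 − 0.5x_{Kora}.
For Kora: ∂π/∂x_{Kora} = 173.5 − 3x_{Kora} − x_{Pike} = 0 ⇒ x_{Kora} = 347/6 − (1/3)x_{Pike}.
Solving the two reaction functions simultaneously: (1 − (−0.5)(−1/3))x_{Pike} = 98.75 − 0.5·(347/6), so (5/6)x_{Pike} = 419/6 and x_{Pike} = 83.8.
Then x_{Kora} = 347/6 − (1/3)·83.8 = 29.9.
Price P = 280.5 − 113.7 = 166.8.
Pike's profit: (166.8 − 83)·83.8 = 7022.44.

7022.44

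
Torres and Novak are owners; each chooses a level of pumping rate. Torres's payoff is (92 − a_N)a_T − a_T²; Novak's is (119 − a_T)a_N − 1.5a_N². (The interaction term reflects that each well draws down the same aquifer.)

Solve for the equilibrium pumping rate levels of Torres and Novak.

Expanding Torres's payoff: 92a_T − a_Na_T − a_T².
∂π/∂a_T = 92 − a_N − 2a_T = 0, so a_T = 46 − 0.5a_N.
Likewise for Novak: a_N = 119/3 − (1/3)a_T.
Substituting the second reaction function into the first: a_T = 46 − 0.5(119/3 − (1/3)a_T), which gives (5/6)a_T = 157/6 ⇒ a_T = 31.4.
Then a_N = 119/3 − (1/3)·31.4 = 29.2.

31.4, 29.2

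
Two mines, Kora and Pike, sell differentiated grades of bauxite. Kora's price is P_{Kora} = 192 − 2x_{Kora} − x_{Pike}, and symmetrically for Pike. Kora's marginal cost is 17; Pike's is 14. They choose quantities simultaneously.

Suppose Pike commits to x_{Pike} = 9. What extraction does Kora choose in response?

Mine Kora's profit: π = x_{Kora}(192 − 2x_{Kora} − x_{Pike}) − 17x_{Kora}.
∂π/∂x_{Kora} = 175 − 4x_{Kora} − x_{Pike} = 0 ⇒ x_{Kora} = 43.75 − 0.25x_{Pike}.
At x_{Pike} = 9: x_{Kora} = 43.75 − 0.25·9 = 41.5.

41.5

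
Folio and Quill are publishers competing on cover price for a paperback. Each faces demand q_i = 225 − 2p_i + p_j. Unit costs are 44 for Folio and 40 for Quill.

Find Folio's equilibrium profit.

7152.08

Folio's profit: π = (p_{Folio} − 44)(225 − 2p_{Folio} + p_{Quill}).
∂π/∂p_{Folio} = 313 − 4p_{Folio} + p_{Quill} = 0 ⇒ p_{Folio} = 78.25 + 0.25p_{Quill}.
Similarly p_{Quill} = 76.25 + 0.25p_{Folio}.
Substituting the second reaction function into the first: p_{Folio} = 78.25 + 0.25(76.25 + 0.25p_{Folio}), which gives 0.9375p_{Folio} = 97.3125 ⇒ p_{Folio} = 103.8.
Then p_{Quill} = 76.25 + 0.25·103.8 = 102.2.
q_{Folio} = 225 − 2·103.8 + 102.2 = 119.6.
Profit = (103.8 − 44)·119.6 = 7152.08.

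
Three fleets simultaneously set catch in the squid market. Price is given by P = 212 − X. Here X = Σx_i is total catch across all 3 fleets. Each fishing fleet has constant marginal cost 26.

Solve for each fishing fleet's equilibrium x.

A representative fishing fleet's profit is π_i = x_i(212 − X) − 26x_i, with X = x_i + Σ_{j≠i} x_j.
First-order condition: 186 − 2x_i − Σ_{j≠i} x_j = 0.
With identical fishing fleets, set every x_j = x: then 186 − 2x − 2x = 0, i.e. x = 186/4 = 46.5.

46.5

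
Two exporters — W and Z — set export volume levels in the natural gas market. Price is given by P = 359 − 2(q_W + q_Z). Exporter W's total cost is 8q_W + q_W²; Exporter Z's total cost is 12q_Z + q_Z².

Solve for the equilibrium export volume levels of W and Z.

Exporter W's profit: π = q_W(359 − 2(q_W + q_Z)) − 8q_W − q_W².
∂π/∂q_W = 351 − 6q_W − 2q_Z = 0, so q_W = 58.5 − (1/3)q_Z.
By the same steps for Z: q_Z = 347/6 − (1/3)q_W.
Solving the two reaction functions simultaneously: (1 − (−1/3)(−1/3))q_W = 58.5 − (1/3)·(347/6), so (8/9)q_W = 353/9 and q_W = 44.125.
Then q_Z = 347/6 − (1/3)·44.125 = 43.125.

44.125, 43.125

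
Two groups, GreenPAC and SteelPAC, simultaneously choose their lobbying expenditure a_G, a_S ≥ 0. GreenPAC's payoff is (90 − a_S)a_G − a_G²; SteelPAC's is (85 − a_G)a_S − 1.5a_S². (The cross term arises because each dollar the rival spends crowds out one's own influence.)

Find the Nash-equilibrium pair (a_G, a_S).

37, 16

Expanding GreenPAC's payoff: 90a_G − a_Sa_G − a_G².
∂π/∂a_G = 90 − a_S − 2a_G = 0, so a_G = 45 − 0.5a_S.
Likewise for SteelPAC: a_S = 85/3 − (1/3)a_G.
Plugging a_S into GreenPAC's best response: a_G = 45 − 0.5(85/3 − (1/3)a_G) ⇒ (5/6)a_G = 185/6, so a_G = 37.
Then a_S = 85/3 − (1/3)·37 = 16.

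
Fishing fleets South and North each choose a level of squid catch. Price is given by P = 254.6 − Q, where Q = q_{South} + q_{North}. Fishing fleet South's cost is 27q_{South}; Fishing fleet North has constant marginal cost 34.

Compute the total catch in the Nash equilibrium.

Fishing fleet South's profit: π = q_{South}(254.6 − (q_{South} + q_{North})) − 27q_{South}.
∂π/∂q_{South} = 227.6 − 2q_{South} − q_{North} = 0, so q_{South} = 113.8 − 0.5q_{North}.
By the same steps for North: q_{North} = 110.3 − 0.5q_{South}.
Solving the two reaction functions simultaneously: (1 − (−0.5)(−0.5))q_{South} = 113.8 − 0.5·110.3, so 0.75q_{South} = 58.65 and q_{South} = 78.2.
Then q_{North} = 110.3 − 0.5·78.2 = 71.2.
Total catch: 78.2 + 71.2 = 149.4.

149.4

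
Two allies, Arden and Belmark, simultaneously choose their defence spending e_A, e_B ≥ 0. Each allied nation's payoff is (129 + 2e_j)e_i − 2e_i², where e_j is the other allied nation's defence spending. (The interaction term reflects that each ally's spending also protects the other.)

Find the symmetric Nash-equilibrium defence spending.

Arden's payoff is (129 + 2e_B)e_A − 2e_A².
∂π/∂e_A = 129 + 2e_B − 4e_A = 0, so e_A = 32.25 + 0.5e_B.
Setting e_A = e_B in the reaction function: e_A = 32.25 + 0.5e_A, so e_A = 32.25 / 0.5 = 64.5.

64.5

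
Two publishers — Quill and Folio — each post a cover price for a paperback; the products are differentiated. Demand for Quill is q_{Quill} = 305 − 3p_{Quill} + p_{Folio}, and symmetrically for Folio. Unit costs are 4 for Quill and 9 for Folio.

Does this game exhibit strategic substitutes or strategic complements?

strategic complements

Quill's profit: π = (p_{Quill} − 4)(305 − 3p_{Quill} + p_{Folio}).
∂π/∂p_{Quill} = 317 − 6p_{Quill} + p_{Folio} = 0 ⇒ p_{Quill} = 317/6 + (1/6)p_{Folio}.
The best-response slope dp_{Quill}/dp_{Folio} = 1/6 > 0: the reaction function is upward-sloping, so the choices are strategic complements.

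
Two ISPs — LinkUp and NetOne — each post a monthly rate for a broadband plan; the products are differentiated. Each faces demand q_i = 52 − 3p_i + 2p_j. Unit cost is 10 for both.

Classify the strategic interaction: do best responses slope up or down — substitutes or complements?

strategic complements

LinkUp's profit: π = (p_{LinkUp} − 10)(52 − 3p_{LinkUp} + 2p_{NetOne}).
∂π/∂p_{LinkUp} = 82 − 6p_{LinkUp} + 2p_{NetOne} = 0 ⇒ p_{LinkUp} = 41/3 + (1/3)p_{NetOne}.
The best-response slope dp_{LinkUp}/dp_{NetOne} = 1/3 > 0: the reaction function is upward-sloping, so the choices are strategic complements.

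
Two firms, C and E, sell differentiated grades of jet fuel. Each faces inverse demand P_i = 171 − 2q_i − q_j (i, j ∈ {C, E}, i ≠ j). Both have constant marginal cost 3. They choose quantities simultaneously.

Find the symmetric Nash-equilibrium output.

33.6

Firm C's profit: π = q_C(171 − 2q_C − q_E) − 3q_C.
∂π/∂q_C = 168 − 4q_C − q_E = 0 ⇒ q_C = 42 − 0.25q_E.
By symmetry q_E = q_C; substituting into the reaction function, 1.25q_C = 42 and q_C = 33.6.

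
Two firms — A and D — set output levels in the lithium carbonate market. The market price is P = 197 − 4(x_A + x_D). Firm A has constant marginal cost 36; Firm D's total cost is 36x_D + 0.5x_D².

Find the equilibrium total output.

25.875

Firm A's profit: π = x_A(197 − 4(x_A + x_D)) − 36x_A.
∂π/∂x_A = 161 − 8x_A − 4x_D = 0, so x_A = 20.125 − 0.5x_D.
For D: ∂π/∂x_D = 161 − 9x_D − 4x_A = 0 ⇒ x_D = 161/9 − (4/9)x_A.
Plugging x_D into A's best response: x_A = 20.125 − 0.5(161/9 − (4/9)x_A) ⇒ (7/9)x_A = 805/72, so x_A = 14.375.
Then x_D = 161/9 − (4/9)·14.375 = 11.5.
Total output: 14.375 + 11.5 = 25.875.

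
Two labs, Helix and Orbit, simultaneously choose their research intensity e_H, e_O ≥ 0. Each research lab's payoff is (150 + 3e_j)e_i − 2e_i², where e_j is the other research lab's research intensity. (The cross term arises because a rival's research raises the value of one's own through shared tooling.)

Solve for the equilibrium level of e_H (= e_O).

Helix's payoff is (150 + 3e_O)e_H − 2e_H².
∂π/∂e_H = 150 + 3e_O − 4e_H = 0, so e_H = 37.5 + 0.75e_O.
The game is symmetric, so in equilibrium e_O = e_H: the reaction function gives 0.25e_H = 37.5, hence e_H = 150.

150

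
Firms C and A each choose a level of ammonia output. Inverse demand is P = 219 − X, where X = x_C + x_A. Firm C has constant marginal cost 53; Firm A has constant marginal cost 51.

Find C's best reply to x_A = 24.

71

Firm C's profit: π = x_C(219 − (x_C + x_A)) − 53x_C.
∂π/∂x_C = 166 − 2x_C − x_A = 0, so x_C = 83 − 0.5x_A.
At x_A = 24: x_C = 83 − 0.5·24 = 71.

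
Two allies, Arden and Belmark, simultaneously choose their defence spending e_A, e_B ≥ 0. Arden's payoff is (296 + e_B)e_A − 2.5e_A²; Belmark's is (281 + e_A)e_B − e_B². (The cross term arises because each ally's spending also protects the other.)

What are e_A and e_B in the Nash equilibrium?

Expanding Arden's payoff: 296e_A + e_Be_A − 2.5e_A².
∂π/∂e_A = 296 + e_B − 5e_A = 0, so e_A = 59.2 + 0.2e_B.
Likewise for Belmark: e_B = 140.5 + 0.5e_A.
Plugging e_B into Arden's best response: e_A = 59.2 + 0.2(140.5 + 0.5e_A) ⇒ 0.9e_A = 87.3, so e_A = 97.
Then e_B = 140.5 + 0.5·97 = 189.

97, 189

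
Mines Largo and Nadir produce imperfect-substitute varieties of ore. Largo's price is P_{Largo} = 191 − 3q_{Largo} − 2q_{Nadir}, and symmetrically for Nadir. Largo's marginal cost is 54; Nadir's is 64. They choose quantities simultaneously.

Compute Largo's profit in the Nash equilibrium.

945.1875

Mine Largo's profit: π = q_{Largo}(191 − 3q_{Largo} − 2q_{Nadir}) − 54q_{Largo}.
∂π/∂q_{Largo} = 137 − 6q_{Largo} − 2q_{Nadir} = 0 ⇒ q_{Largo} = 137/6 − (1/3)q_{Nadir}.
Similarly q_{Nadir} = 127/6 − (1/3)q_{Largo}.
Solving the two reaction functions simultaneously: (1 − (−1/3)(−1/3))q_{Largo} = 137/6 − (1/3)·(127/6), so (8/9)q_{Largo} = 142/9 and q_{Largo} = 17.75.
Then q_{Nadir} = 127/6 − (1/3)·17.75 = 15.25.
P_{Largo} = 191 − 3·17.75 − 2·15.25 = 107.25.
Profit = (107.25 − 54)·17.75 = 945.1875.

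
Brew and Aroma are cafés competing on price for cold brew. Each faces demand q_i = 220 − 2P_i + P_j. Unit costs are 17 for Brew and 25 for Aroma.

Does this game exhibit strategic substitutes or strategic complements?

Brew's profit: π = (P_{Brew} − 17)(220 − 2P_{Brew} + P_{Aroma}).
∂π/∂P_{Brew} = 254 − 4P_{Brew} + P_{Aroma} = 0 ⇒ P_{Brew} = 63.5 + 0.25P_{Aroma}.
The best-response slope dP_{Brew}/dP_{Aroma} = 0.25 > 0: the reaction function is upward-sloping, so the choices are strategic complements.

strategic complements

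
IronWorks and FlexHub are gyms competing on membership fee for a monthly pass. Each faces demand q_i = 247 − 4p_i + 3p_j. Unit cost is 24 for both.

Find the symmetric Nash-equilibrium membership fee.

IronWorks's profit: π = (p_{IronWorks} − 24)(247 − 4p_{IronWorks} + 3p_{FlexHub}).
∂π/∂p_{IronWorks} = 343 − 8p_{IronWorks} + 3p_{FlexHub} = 0 ⇒ p_{IronWorks} = 42.875 + 0.375p_{FlexHub}.
Setting p_{IronWorks} = p_{FlexHub} in the reaction function: p_{IronWorks} = 42.875 + 0.375p_{IronWorks}, so p_{IronWorks} = 42.875 / 0.625 = 68.6.

68.6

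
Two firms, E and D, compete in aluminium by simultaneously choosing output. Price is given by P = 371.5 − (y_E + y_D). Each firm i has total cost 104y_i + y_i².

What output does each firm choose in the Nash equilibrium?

53.5

Firm E's profit: π = y_E(371.5 − (y_E + y_D)) − 104y_E − y_E².
∂π/∂y_E = 267.5 − 4y_E − y_D = 0, so y_E = 66.875 − 0.25y_D.
Setting y_E = y_D in the reaction function: y_E = 66.875 − 0.25y_E, so y_E = 66.875 / 1.25 = 53.5.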